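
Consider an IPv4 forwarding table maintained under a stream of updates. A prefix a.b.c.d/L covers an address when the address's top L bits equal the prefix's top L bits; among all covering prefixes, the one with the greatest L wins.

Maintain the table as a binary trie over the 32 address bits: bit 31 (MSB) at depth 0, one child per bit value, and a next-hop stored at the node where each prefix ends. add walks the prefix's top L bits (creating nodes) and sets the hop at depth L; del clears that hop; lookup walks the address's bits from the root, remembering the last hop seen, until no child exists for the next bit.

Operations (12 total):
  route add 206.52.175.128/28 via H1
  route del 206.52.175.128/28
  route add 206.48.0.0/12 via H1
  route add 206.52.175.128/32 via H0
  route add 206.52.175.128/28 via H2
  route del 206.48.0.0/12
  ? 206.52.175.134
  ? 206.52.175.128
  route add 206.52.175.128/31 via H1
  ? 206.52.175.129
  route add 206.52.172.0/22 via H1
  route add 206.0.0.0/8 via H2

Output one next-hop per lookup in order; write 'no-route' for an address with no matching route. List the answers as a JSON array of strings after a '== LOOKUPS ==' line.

Apply in order:
  add 206.52.175.128/28 -> H1 at depth 28
  del 206.52.175.128/28 (clear depth 28)
  add 206.48.0.0/12 -> H1 at depth 12
  add 206.52.175.128/32 -> H0 at depth 32
  add 206.52.175.128/28 -> H2 at depth 28
  del 206.48.0.0/12 (clear depth 12)
  ? 206.52.175.134  path d0:-→d1:-→d2:-→d3:-→d4:-→d5:-→d6:-→d7:-→d8:-→d9:-→d10:-→d11:-→d12:-→d13:-→d14:-→d15:-→d16:-→d17:-→d18:-→d19:-→d20:-→d21:-→d22:-→d23:-→d24:-→d25:-→d26:-→d27:-→d28:H2→d29:-  best=H2
  ? 206.52.175.128  path d0:-→d1:-→d2:-→d3:-→d4:-→d5:-→d6:-→d7:-→d8:-→d9:-→d10:-→d11:-→d12:-→d13:-→d14:-→d15:-→d16:-→d17:-→d18:-→d19:-→d20:-→d21:-→d22:-→d23:-→d24:-→d25:-→d26:-→d27:-→d28:H2→d29:-→d30:-→d31:-→d32:H0  best=H0
  add 206.52.175.128/31 -> H1 at depth 31
  ? 206.52.175.129  path d0:-→d1:-→d2:-→d3:-→d4:-→d5:-→d6:-→d7:-→d8:-→d9:-→d10:-→d11:-→d12:-→d13:-→d14:-→d15:-→d16:-→d17:-→d18:-→d19:-→d20:-→d21:-→d22:-→d23:-→d24:-→d25:-→d26:-→d27:-→d28:H2→d29:-→d30:-→d31:H1  best=H1
  add 206.52.172.0/22 -> H1 at depth 22
  add 206.0.0.0/8 -> H2 at depth 8

== LOOKUPS ==
["H2","H0","H1"]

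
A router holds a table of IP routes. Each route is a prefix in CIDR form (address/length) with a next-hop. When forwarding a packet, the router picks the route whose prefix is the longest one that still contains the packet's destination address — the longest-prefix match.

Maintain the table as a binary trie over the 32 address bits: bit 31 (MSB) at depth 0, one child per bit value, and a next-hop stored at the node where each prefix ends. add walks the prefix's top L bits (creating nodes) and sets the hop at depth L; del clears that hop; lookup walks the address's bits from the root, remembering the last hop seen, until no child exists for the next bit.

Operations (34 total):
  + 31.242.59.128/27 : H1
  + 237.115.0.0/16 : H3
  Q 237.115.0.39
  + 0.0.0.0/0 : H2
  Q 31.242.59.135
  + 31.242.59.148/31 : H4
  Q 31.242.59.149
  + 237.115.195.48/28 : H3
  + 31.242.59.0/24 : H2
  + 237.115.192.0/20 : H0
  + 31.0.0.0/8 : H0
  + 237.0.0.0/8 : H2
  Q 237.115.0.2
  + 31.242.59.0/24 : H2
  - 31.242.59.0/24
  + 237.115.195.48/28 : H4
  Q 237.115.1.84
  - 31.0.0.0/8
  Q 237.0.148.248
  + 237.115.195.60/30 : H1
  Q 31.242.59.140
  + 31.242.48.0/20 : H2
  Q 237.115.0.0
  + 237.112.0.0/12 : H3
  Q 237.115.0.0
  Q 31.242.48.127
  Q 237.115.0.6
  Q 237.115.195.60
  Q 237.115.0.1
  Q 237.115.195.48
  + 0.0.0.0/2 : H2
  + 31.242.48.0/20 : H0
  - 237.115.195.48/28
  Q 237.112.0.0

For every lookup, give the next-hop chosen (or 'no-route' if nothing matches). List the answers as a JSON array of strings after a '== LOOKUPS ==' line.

Apply in order:
  + 31.242.59.128/27 (H1) depth=27
  + 237.115.0.0/16 (H3) depth=16
  ? 237.115.0.39  path d0:-→d1:-→d2:-→d3:-→d4:-→d5:-→d6:-→d7:-→d8:-→d9:-→d10:-→d11:-→d12:-→d13:-→d14:-→d15:-→d16:H3  best=H3
  + 0.0.0.0/0 (H2) depth=0
  ? 31.242.59.135  path d0:H2→d1:-→d2:-→d3:-→d4:-→d5:-→d6:-→d7:-→d8:-→d9:-→d10:-→d11:-→d12:-→d13:-→d14:-→d15:-→d16:-→d17:-→d18:-→d19:-→d20:-→d21:-→d22:-→d23:-→d24:-→d25:-→d26:-→d27:H1  best=H1
  + 31.242.59.148/31 (H4) depth=31
  ? 31.242.59.149  path d0:H2→d1:-→d2:-→d3:-→d4:-→d5:-→d6:-→d7:-→d8:-→d9:-→d10:-→d11:-→d12:-→d13:-→d14:-→d15:-→d16:-→d17:-→d18:-→d19:-→d20:-→d21:-→d22:-→d23:-→d24:-→d25:-→d26:-→d27:H1→d28:-→d29:-→d30:-→d31:H4  best=H4
  + 237.115.195.48/28 (H3) depth=28
  + 31.242.59.0/24 (H2) depth=24
  + 237.115.192.0/20 (H0) depth=20
  + 31.0.0.0/8 (H0) depth=8
  + 237.0.0.0/8 (H2) depth=8
  ? 237.115.0.2  path d0:H2→d1:-→d2:-→d3:-→d4:-→d5:-→d6:-→d7:-→d8:H2→d9:-→d10:-→d11:-→d12:-→d13:-→d14:-→d15:-→d16:H3  best=H3
  + 31.242.59.0/24 (H2) depth=24
  - 31.242.59.0/24 clear@24
  + 237.115.195.48/28 (H4) depth=28
  ? 237.115.1.84  path d0:H2→d1:-→d2:-→d3:-→d4:-→d5:-→d6:-→d7:-→d8:H2→d9:-→d10:-→d11:-→d12:-→d13:-→d14:-→d15:-→d16:H3  best=H3
  - 31.0.0.0/8 clear@8
  ? 237.0.148.248  path d0:H2→d1:-→d2:-→d3:-→d4:-→d5:-→d6:-→d7:-→d8:H2→d9:-  best=H2
  + 237.115.195.60/30 (H1) depth=30
  ? 31.242.59.140  path d0:H2→d1:-→d2:-→d3:-→d4:-→d5:-→d6:-→d7:-→d8:-→d9:-→d10:-→d11:-→d12:-→d13:-→d14:-→d15:-→d16:-→d17:-→d18:-→d19:-→d20:-→d21:-→d22:-→d23:-→d24:-→d25:-→d26:-→d27:H1  best=H1
  + 31.242.48.0/20 (H2) depth=20
  ? 237.115.0.0  path d0:H2→d1:-→d2:-→d3:-→d4:-→d5:-→d6:-→d7:-→d8:H2→d9:-→d10:-→d11:-→d12:-→d13:-→d14:-→d15:-→d16:H3  best=H3
  + 237.112.0.0/12 (H3) depth=12
  ? 237.115.0.0  path d0:H2→d1:-→d2:-→d3:-→d4:-→d5:-→d6:-→d7:-→d8:H2→d9:-→d10:-→d11:-→d12:H3→d13:-→d14:-→d15:-→d16:H3  best=H3
  ? 31.242.48.127  path d0:H2→d1:-→d2:-→d3:-→d4:-→d5:-→d6:-→d7:-→d8:-→d9:-→d10:-→d11:-→d12:-→d13:-→d14:-→d15:-→d16:-→d17:-→d18:-→d19:-→d20:H2  best=H2
  ? 237.115.0.6  path d0:H2→d1:-→d2:-→d3:-→d4:-→d5:-→d6:-→d7:-→d8:H2→d9:-→d10:-→d11:-→d12:H3→d13:-→d14:-→d15:-→d16:H3  best=H3
  ? 237.115.195.60  path d0:H2→d1:-→d2:-→d3:-→d4:-→d5:-→d6:-→d7:-→d8:H2→d9:-→d10:-→d11:-→d12:H3→d13:-→d14:-→d15:-→d16:H3→d17:-→d18:-→d19:-→d20:H0→d21:-→d22:-→d23:-→d24:-→d25:-→d26:-→d27:-→d28:H4→d29:-→d30:H1  best=H1
  ? 237.115.0.1  path d0:H2→d1:-→d2:-→d3:-→d4:-→d5:-→d6:-→d7:-→d8:H2→d9:-→d10:-→d11:-→d12:H3→d13:-→d14:-→d15:-→d16:H3  best=H3
  ? 237.115.195.48  path d0:H2→d1:-→d2:-→d3:-→d4:-→d5:-→d6:-→d7:-→d8:H2→d9:-→d10:-→d11:-→d12:H3→d13:-→d14:-→d15:-→d16:H3→d17:-→d18:-→d19:-→d20:H0→d21:-→d22:-→d23:-→d24:-→d25:-→d26:-→d27:-→d28:H4  best=H4
  + 0.0.0.0/2 (H2) depth=2
  + 31.242.48.0/20 (H0) depth=20
  - 237.115.195.48/28 clear@28
  ? 237.112.0.0  path d0:H2→d1:-→d2:-→d3:-→d4:-→d5:-→d6:-→d7:-→d8:H2→d9:-→d10:-→d11:-→d12:H3→d13:-→d14:-  best=H3

== LOOKUPS ==
["H3","H1","H4","H3","H3","H2","H1","H3","H3","H2","H3","H1","H3","H4","H3"]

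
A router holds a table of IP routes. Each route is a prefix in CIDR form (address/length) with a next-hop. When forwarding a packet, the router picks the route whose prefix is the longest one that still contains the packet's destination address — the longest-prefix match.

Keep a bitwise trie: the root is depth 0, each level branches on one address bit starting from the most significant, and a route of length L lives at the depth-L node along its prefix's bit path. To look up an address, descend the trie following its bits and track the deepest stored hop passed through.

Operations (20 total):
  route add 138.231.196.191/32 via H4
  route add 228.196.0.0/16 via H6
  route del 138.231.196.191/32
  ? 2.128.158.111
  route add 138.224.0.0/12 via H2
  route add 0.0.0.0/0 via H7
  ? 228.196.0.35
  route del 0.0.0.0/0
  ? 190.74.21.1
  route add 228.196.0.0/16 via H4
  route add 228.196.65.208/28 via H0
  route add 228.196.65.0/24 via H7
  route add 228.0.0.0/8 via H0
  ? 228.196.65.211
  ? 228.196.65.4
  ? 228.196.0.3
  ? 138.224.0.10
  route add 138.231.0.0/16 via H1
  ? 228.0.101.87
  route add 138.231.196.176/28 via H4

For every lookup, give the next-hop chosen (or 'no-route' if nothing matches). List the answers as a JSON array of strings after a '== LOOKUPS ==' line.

Apply in order:
  + 138.231.196.191/32 (H4) depth=32
  + 228.196.0.0/16 (H6) depth=16
  - 138.231.196.191/32 clear@32
  Q 2.128.158.111: descend ε ; hops seen [∅] ; pick no-route
  + 138.224.0.0/12 (H2) depth=12
  + 0.0.0.0/0 (H7) depth=0
  Q 228.196.0.35: descend 1110010011000100 ; hops seen [H7,H6] ; pick H6
  - 0.0.0.0/0 clear@0
  Q 190.74.21.1: descend 10 ; hops seen [∅] ; pick no-route
  + 228.196.0.0/16 (H4) depth=16
  + 228.196.65.208/28 (H0) depth=28
  + 228.196.65.0/24 (H7) depth=24
  + 228.0.0.0/8 (H0) depth=8
  Q 228.196.65.211: descend 1110010011000100010000011101 ; hops seen [H0,H4,H7,H0] ; pick H0
  Q 228.196.65.4: descend 111001001100010001000001 ; hops seen [H0,H4,H7] ; pick H7
  Q 228.196.0.3: descend 11100100110001000 ; hops seen [H0,H4] ; pick H4
  Q 138.224.0.10: descend 1000101011100 ; hops seen [H2] ; pick H2
  + 138.231.0.0/16 (H1) depth=16
  Q 228.0.101.87: descend 11100100 ; hops seen [H0] ; pick H0
  + 138.231.196.176/28 (H4) depth=28

== LOOKUPS ==
["no-route","H6","no-route","H0","H7","H4","H2","H0"]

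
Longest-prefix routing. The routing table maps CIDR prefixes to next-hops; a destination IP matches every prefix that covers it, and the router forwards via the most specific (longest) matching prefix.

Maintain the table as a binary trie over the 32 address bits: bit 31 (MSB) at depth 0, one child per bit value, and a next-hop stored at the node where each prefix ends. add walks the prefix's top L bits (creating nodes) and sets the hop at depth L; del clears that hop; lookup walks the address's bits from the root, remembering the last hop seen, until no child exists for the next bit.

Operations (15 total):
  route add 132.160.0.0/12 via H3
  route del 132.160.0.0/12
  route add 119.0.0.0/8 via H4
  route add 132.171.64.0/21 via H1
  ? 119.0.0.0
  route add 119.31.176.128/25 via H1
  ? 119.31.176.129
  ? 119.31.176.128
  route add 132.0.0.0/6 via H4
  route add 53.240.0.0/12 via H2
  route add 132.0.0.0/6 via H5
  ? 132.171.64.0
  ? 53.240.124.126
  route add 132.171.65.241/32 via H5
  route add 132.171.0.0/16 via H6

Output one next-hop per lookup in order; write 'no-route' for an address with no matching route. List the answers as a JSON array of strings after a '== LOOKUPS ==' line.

Trace:
  add 132.160.0.0/12 -> H3 at depth 12
  - 132.160.0.0/12 clear@12
  add 119.0.0.0/8 -> H4 at depth 8
  add 132.171.64.0/21 -> H1 at depth 21
  Q 119.0.0.0: descend 01110111 ; hops seen [H4] ; pick H4
  add 119.31.176.128/25 -> H1 at depth 25
  Q 119.31.176.129: descend 0111011100011111101100001 ; hops seen [H4,H1] ; pick H1
  Q 119.31.176.128: descend 0111011100011111101100001 ; hops seen [H4,H1] ; pick H1
  add 132.0.0.0/6 -> H4 at depth 6
  add 53.240.0.0/12 -> H2 at depth 12
  add 132.0.0.0/6 -> H5 at depth 6
  Q 132.171.64.0: descend 100001001010101101000 ; hops seen [H5,H1] ; pick H1
  Q 53.240.124.126: descend 001101011111 ; hops seen [H2] ; pick H2
  add 132.171.65.241/32 -> H5 at depth 32
  add 132.171.0.0/16 -> H6 at depth 16

== LOOKUPS ==
["H4","H1","H1","H1","H2"]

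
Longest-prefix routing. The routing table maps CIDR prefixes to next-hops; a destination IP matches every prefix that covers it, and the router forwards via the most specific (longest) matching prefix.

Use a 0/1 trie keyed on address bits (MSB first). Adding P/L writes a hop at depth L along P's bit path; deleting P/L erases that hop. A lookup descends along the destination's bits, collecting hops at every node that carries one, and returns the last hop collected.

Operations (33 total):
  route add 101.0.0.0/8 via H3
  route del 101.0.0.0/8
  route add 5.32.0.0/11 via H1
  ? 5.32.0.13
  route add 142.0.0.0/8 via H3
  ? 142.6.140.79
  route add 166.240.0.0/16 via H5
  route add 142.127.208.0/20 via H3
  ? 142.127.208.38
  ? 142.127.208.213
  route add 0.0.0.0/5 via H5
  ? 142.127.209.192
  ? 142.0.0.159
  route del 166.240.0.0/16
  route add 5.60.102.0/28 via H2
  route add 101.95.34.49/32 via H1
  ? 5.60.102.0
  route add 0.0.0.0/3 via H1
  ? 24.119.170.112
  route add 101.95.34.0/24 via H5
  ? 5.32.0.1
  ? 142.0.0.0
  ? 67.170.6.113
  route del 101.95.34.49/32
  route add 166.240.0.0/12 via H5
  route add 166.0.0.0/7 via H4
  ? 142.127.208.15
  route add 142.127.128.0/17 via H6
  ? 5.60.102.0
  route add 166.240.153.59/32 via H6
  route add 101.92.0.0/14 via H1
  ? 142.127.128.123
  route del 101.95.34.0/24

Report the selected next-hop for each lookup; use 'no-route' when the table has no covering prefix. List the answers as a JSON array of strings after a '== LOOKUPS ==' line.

Apply in order:
  add 101.0.0.0/8 -> H3 at depth 8
  del 101.0.0.0/8 (clear depth 8)
  add 5.32.0.0/11 -> H1 at depth 11
  ? 5.32.0.13  path d0:-→d1:-→d2:-→d3:-→d4:-→d5:-→d6:-→d7:-→d8:-→d9:-→d10:-→d11:H1  best=H1
  add 142.0.0.0/8 -> H3 at depth 8
  ? 142.6.140.79  path d0:-→d1:-→d2:-→d3:-→d4:-→d5:-→d6:-→d7:-→d8:H3  best=H3
  add 166.240.0.0/16 -> H5 at depth 16
  add 142.127.208.0/20 -> H3 at depth 20
  ? 142.127.208.38  path d0:-→d1:-→d2:-→d3:-→d4:-→d5:-→d6:-→d7:-→d8:H3→d9:-→d10:-→d11:-→d12:-→d13:-→d14:-→d15:-→d16:-→d17:-→d18:-→d19:-→d20:H3  best=H3
  ? 142.127.208.213  path d0:-→d1:-→d2:-→d3:-→d4:-→d5:-→d6:-→d7:-→d8:H3→d9:-→d10:-→d11:-→d12:-→d13:-→d14:-→d15:-→d16:-→d17:-→d18:-→d19:-→d20:H3  best=H3
  add 0.0.0.0/5 -> H5 at depth 5
  ? 142.127.209.192  path d0:-→d1:-→d2:-→d3:-→d4:-→d5:-→d6:-→d7:-→d8:H3→d9:-→d10:-→d11:-→d12:-→d13:-→d14:-→d15:-→d16:-→d17:-→d18:-→d19:-→d20:H3  best=H3
  ? 142.0.0.159  path d0:-→d1:-→d2:-→d3:-→d4:-→d5:-→d6:-→d7:-→d8:H3→d9:-  best=H3
  del 166.240.0.0/16 (clear depth 16)
  add 5.60.102.0/28 -> H2 at depth 28
  add 101.95.34.49/32 -> H1 at depth 32
  ? 5.60.102.0  path d0:-→d1:-→d2:-→d3:-→d4:-→d5:H5→d6:-→d7:-→d8:-→d9:-→d10:-→d11:H1→d12:-→d13:-→d14:-→d15:-→d16:-→d17:-→d18:-→d19:-→d20:-→d21:-→d22:-→d23:-→d24:-→d25:-→d26:-→d27:-→d28:H2  best=H2
  add 0.0.0.0/3 -> H1 at depth 3
  ? 24.119.170.112  path d0:-→d1:-→d2:-→d3:H1  best=H1
  add 101.95.34.0/24 -> H5 at depth 24
  ? 5.32.0.1  path d0:-→d1:-→d2:-→d3:H1→d4:-→d5:H5→d6:-→d7:-→d8:-→d9:-→d10:-→d11:H1  best=H1
  ? 142.0.0.0  path d0:-→d1:-→d2:-→d3:-→d4:-→d5:-→d6:-→d7:-→d8:H3→d9:-  best=H3
  ? 67.170.6.113  path d0:-→d1:-→d2:-  best=no-route
  del 101.95.34.49/32 (clear depth 32)
  add 166.240.0.0/12 -> H5 at depth 12
  add 166.0.0.0/7 -> H4 at depth 7
  ? 142.127.208.15  path d0:-→d1:-→d2:-→d3:-→d4:-→d5:-→d6:-→d7:-→d8:H3→d9:-→d10:-→d11:-→d12:-→d13:-→d14:-→d15:-→d16:-→d17:-→d18:-→d19:-→d20:H3  best=H3
  add 142.127.128.0/17 -> H6 at depth 17
  ? 5.60.102.0  path d0:-→d1:-→d2:-→d3:H1→d4:-→d5:H5→d6:-→d7:-→d8:-→d9:-→d10:-→d11:H1→d12:-→d13:-→d14:-→d15:-→d16:-→d17:-→d18:-→d19:-→d20:-→d21:-→d22:-→d23:-→d24:-→d25:-→d26:-→d27:-→d28:H2  best=H2
  add 166.240.153.59/32 -> H6 at depth 32
  add 101.92.0.0/14 -> H1 at depth 14
  ? 142.127.128.123  path d0:-→d1:-→d2:-→d3:-→d4:-→d5:-→d6:-→d7:-→d8:H3→d9:-→d10:-→d11:-→d12:-→d13:-→d14:-→d15:-→d16:-→d17:H6  best=H6
  del 101.95.34.0/24 (clear depth 24)

== LOOKUPS ==
["H1","H3","H3","H3","H3","H3","H2","H1","H1","H3","no-route","H3","H2","H6"]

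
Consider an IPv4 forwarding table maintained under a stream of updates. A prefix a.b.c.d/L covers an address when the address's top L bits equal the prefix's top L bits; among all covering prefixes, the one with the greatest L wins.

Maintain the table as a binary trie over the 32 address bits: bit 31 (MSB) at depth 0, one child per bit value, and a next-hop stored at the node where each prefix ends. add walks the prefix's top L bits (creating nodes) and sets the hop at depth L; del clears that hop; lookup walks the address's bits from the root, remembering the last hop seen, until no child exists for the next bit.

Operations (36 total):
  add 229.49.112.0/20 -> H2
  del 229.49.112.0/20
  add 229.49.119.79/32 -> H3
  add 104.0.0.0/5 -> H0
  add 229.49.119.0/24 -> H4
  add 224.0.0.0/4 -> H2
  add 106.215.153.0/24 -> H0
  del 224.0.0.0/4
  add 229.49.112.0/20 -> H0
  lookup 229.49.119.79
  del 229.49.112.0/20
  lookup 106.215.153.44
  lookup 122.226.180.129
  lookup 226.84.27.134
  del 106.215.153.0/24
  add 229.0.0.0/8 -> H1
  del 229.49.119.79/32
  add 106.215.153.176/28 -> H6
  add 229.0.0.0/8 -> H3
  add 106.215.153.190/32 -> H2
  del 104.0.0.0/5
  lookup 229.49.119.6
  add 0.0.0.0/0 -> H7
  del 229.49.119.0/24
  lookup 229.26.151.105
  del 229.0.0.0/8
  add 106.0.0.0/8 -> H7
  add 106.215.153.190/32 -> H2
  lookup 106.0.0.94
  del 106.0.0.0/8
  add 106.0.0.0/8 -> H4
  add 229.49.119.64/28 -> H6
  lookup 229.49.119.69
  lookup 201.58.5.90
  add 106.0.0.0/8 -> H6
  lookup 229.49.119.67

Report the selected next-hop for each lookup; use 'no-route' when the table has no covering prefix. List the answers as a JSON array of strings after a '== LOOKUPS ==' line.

Process each operation:
  + 229.49.112.0/20 (H2) depth=20
  del 229.49.112.0/20 (clear depth 20)
  + 229.49.119.79/32 (H3) depth=32
  + 104.0.0.0/5 (H0) depth=5
  + 229.49.119.0/24 (H4) depth=24
  + 224.0.0.0/4 (H2) depth=4
  + 106.215.153.0/24 (H0) depth=24
  del 224.0.0.0/4 (clear depth 4)
  + 229.49.112.0/20 (H0) depth=20
  lookup 229.49.119.79: bits 11100101001100010111011101001111 walk d0:-→d1:-→d2:-→d3:-→d4:-→d5:-→d6:-→d7:-→d8:-→d9:-→d10:-→d11:-→d12:-→d13:-→d14:-→d15:-→d16:-→d17:-→d18:-→d19:-→d20:H0→d21:-→d22:-→d23:-→d24:H4→d25:-→d26:-→d27:-→d28:-→d29:-→d30:-→d31:-→d32:H3 -> H3
  del 229.49.112.0/20 (clear depth 20)
  lookup 106.215.153.44: bits 011010101101011110011001 walk d0:-→d1:-→d2:-→d3:-→d4:-→d5:H0→d6:-→d7:-→d8:-→d9:-→d10:-→d11:-→d12:-→d13:-→d14:-→d15:-→d16:-→d17:-→d18:-→d19:-→d20:-→d21:-→d22:-→d23:-→d24:H0 -> H0
  lookup 122.226.180.129: bits 011 walk d0:-→d1:-→d2:-→d3:- -> no-route
  lookup 226.84.27.134: bits 11100 walk d0:-→d1:-→d2:-→d3:-→d4:-→d5:- -> no-route
  del 106.215.153.0/24 (clear depth 24)
  + 229.0.0.0/8 (H1) depth=8
  del 229.49.119.79/32 (clear depth 32)
  + 106.215.153.176/28 (H6) depth=28
  + 229.0.0.0/8 (H3) depth=8
  + 106.215.153.190/32 (H2) depth=32
  del 104.0.0.0/5 (clear depth 5)
  lookup 229.49.119.6: bits 1110010100110001011101110 walk d0:-→d1:-→d2:-→d3:-→d4:-→d5:-→d6:-→d7:-→d8:H3→d9:-→d10:-→d11:-→d12:-→d13:-→d14:-→d15:-→d16:-→d17:-→d18:-→d19:-→d20:-→d21:-→d22:-→d23:-→d24:H4→d25:- -> H4
  + 0.0.0.0/0 (H7) depth=0
  del 229.49.119.0/24 (clear depth 24)
  lookup 229.26.151.105: bits 1110010100 walk d0:H7→d1:-→d2:-→d3:-→d4:-→d5:-→d6:-→d7:-→d8:H3→d9:-→d10:- -> H3
  del 229.0.0.0/8 (clear depth 8)
  + 106.0.0.0/8 (H7) depth=8
  + 106.215.153.190/32 (H2) depth=32
  lookup 106.0.0.94: bits 01101010 walk d0:H7→d1:-→d2:-→d3:-→d4:-→d5:-→d6:-→d7:-→d8:H7 -> H7
  del 106.0.0.0/8 (clear depth 8)
  + 106.0.0.0/8 (H4) depth=8
  + 229.49.119.64/28 (H6) depth=28
  lookup 229.49.119.69: bits 1110010100110001011101110100 walk d0:H7→d1:-→d2:-→d3:-→d4:-→d5:-→d6:-→d7:-→d8:-→d9:-→d10:-→d11:-→d12:-→d13:-→d14:-→d15:-→d16:-→d17:-→d18:-→d19:-→d20:-→d21:-→d22:-→d23:-→d24:-→d25:-→d26:-→d27:-→d28:H6 -> H6
  lookup 201.58.5.90: bits 11 walk d0:H7→d1:-→d2:- -> H7
  + 106.0.0.0/8 (H6) depth=8
  lookup 229.49.119.67: bits 1110010100110001011101110100 walk d0:H7→d1:-→d2:-→d3:-→d4:-→d5:-→d6:-→d7:-→d8:-→d9:-→d10:-→d11:-→d12:-→d13:-→d14:-→d15:-→d16:-→d17:-→d18:-→d19:-→d20:-→d21:-→d22:-→d23:-→d24:-→d25:-→d26:-→d27:-→d28:H6 -> H6

== LOOKUPS ==
["H3","H0","no-route","no-route","H4","H3","H7","H6","H7","H6"]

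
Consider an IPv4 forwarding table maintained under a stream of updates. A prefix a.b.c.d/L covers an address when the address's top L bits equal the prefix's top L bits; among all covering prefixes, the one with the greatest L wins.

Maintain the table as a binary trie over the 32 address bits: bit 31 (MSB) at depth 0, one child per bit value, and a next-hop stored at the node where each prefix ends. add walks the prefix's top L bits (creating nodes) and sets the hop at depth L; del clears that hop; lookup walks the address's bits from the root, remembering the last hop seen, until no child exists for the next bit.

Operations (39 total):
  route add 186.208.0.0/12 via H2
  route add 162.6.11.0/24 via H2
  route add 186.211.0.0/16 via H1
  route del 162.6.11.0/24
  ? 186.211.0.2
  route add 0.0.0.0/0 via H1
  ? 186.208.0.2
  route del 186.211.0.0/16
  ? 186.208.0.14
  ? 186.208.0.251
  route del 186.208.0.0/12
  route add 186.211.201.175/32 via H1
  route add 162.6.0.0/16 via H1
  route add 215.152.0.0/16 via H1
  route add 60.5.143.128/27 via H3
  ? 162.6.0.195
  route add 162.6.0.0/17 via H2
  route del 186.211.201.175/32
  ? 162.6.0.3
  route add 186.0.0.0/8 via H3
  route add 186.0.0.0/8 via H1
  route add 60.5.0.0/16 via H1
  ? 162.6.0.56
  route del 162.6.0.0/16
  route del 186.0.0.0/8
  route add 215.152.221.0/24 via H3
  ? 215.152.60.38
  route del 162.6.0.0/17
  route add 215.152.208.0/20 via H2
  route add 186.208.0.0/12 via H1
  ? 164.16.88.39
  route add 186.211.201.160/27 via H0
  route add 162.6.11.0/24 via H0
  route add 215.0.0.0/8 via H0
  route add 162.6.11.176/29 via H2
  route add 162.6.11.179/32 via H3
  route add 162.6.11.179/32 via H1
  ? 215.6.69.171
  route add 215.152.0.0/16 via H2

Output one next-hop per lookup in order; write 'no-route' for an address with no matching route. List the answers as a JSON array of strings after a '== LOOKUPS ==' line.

Trace:
  add 186.208.0.0/12 -> H2 at depth 12
  add 162.6.11.0/24 -> H2 at depth 24
  add 186.211.0.0/16 -> H1 at depth 16
  - 162.6.11.0/24 clear@24
  lookup 186.211.0.2: bits 1011101011010011 walk d0:-→d1:-→d2:-→d3:-→d4:-→d5:-→d6:-→d7:-→d8:-→d9:-→d10:-→d11:-→d12:H2→d13:-→d14:-→d15:-→d16:H1 -> H1
  add 0.0.0.0/0 -> H1 at depth 0
  lookup 186.208.0.2: bits 10111010110100 walk d0:H1→d1:-→d2:-→d3:-→d4:-→d5:-→d6:-→d7:-→d8:-→d9:-→d10:-→d11:-→d12:H2→d13:-→d14:- -> H2
  - 186.211.0.0/16 clear@16
  lookup 186.208.0.14: bits 10111010110100 walk d0:H1→d1:-→d2:-→d3:-→d4:-→d5:-→d6:-→d7:-→d8:-→d9:-→d10:-→d11:-→d12:H2→d13:-→d14:- -> H2
  lookup 186.208.0.251: bits 10111010110100 walk d0:H1→d1:-→d2:-→d3:-→d4:-→d5:-→d6:-→d7:-→d8:-→d9:-→d10:-→d11:-→d12:H2→d13:-→d14:- -> H2
  - 186.208.0.0/12 clear@12
  add 186.211.201.175/32 -> H1 at depth 32
  add 162.6.0.0/16 -> H1 at depth 16
  add 215.152.0.0/16 -> H1 at depth 16
  add 60.5.143.128/27 -> H3 at depth 27
  lookup 162.6.0.195: bits 10100010000001100000 walk d0:H1→d1:-→d2:-→d3:-→d4:-→d5:-→d6:-→d7:-→d8:-→d9:-→d10:-→d11:-→d12:-→d13:-→d14:-→d15:-→d16:H1→d17:-→d18:-→d19:-→d20:- -> H1
  add 162.6.0.0/17 -> H2 at depth 17
  - 186.211.201.175/32 clear@32
  lookup 162.6.0.3: bits 10100010000001100000 walk d0:H1→d1:-→d2:-→d3:-→d4:-→d5:-→d6:-→d7:-→d8:-→d9:-→d10:-→d11:-→d12:-→d13:-→d14:-→d15:-→d16:H1→d17:H2→d18:-→d19:-→d20:- -> H2
  add 186.0.0.0/8 -> H3 at depth 8
  add 186.0.0.0/8 -> H1 at depth 8
  add 60.5.0.0/16 -> H1 at depth 16
  lookup 162.6.0.56: bits 10100010000001100000 walk d0:H1→d1:-→d2:-→d3:-→d4:-→d5:-→d6:-→d7:-→d8:-→d9:-→d10:-→d11:-→d12:-→d13:-→d14:-→d15:-→d16:H1→d17:H2→d18:-→d19:-→d20:- -> H2
  - 162.6.0.0/16 clear@16
  - 186.0.0.0/8 clear@8
  add 215.152.221.0/24 -> H3 at depth 24
  lookup 215.152.60.38: bits 1101011110011000 walk d0:H1→d1:-→d2:-→d3:-→d4:-→d5:-→d6:-→d7:-→d8:-→d9:-→d10:-→d11:-→d12:-→d13:-→d14:-→d15:-→d16:H1 -> H1
  - 162.6.0.0/17 clear@17
  add 215.152.208.0/20 -> H2 at depth 20
  add 186.208.0.0/12 -> H1 at depth 12
  lookup 164.16.88.39: bits 10100 walk d0:H1→d1:-→d2:-→d3:-→d4:-→d5:- -> H1
  add 186.211.201.160/27 -> H0 at depth 27
  add 162.6.11.0/24 -> H0 at depth 24
  add 215.0.0.0/8 -> H0 at depth 8
  add 162.6.11.176/29 -> H2 at depth 29
  add 162.6.11.179/32 -> H3 at depth 32
  add 162.6.11.179/32 -> H1 at depth 32
  lookup 215.6.69.171: bits 11010111 walk d0:H1→d1:-→d2:-→d3:-→d4:-→d5:-→d6:-→d7:-→d8:H0 -> H0
  add 215.152.0.0/16 -> H2 at depth 16

== LOOKUPS ==
["H1","H2","H2","H2","H1","H2","H2","H1","H1","H0"]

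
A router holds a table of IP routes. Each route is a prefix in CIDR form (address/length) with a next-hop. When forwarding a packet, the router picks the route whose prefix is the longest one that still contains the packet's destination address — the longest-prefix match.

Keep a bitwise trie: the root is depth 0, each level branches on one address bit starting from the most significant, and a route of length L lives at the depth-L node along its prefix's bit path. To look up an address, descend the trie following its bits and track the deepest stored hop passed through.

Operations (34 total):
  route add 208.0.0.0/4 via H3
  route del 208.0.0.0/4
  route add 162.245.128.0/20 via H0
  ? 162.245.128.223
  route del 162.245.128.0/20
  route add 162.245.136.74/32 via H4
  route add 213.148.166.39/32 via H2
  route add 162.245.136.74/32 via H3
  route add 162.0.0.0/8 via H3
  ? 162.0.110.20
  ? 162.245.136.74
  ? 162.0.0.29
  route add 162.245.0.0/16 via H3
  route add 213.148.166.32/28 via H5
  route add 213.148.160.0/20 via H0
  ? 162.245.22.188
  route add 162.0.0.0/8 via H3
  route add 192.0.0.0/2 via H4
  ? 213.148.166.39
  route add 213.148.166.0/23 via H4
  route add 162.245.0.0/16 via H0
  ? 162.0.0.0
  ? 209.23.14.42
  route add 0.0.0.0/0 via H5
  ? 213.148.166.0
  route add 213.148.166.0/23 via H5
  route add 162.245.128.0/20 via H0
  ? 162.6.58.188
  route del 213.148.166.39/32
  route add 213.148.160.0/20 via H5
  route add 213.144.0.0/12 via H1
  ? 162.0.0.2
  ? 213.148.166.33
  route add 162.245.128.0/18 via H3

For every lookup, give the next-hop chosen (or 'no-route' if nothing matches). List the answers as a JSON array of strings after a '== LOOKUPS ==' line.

Trace:
  add 208.0.0.0/4 -> H3 at depth 4
  del 208.0.0.0/4 (clear depth 4)
  add 162.245.128.0/20 -> H0 at depth 20
  lookup 162.245.128.223: bits 10100010111101011000 walk d0:-→d1:-→d2:-→d3:-→d4:-→d5:-→d6:-→d7:-→d8:-→d9:-→d10:-→d11:-→d12:-→d13:-→d14:-→d15:-→d16:-→d17:-→d18:-→d19:-→d20:H0 -> H0
  del 162.245.128.0/20 (clear depth 20)
  add 162.245.136.74/32 -> H4 at depth 32
  add 213.148.166.39/32 -> H2 at depth 32
  add 162.245.136.74/32 -> H3 at depth 32
  add 162.0.0.0/8 -> H3 at depth 8
  lookup 162.0.110.20: bits 10100010 walk d0:-→d1:-→d2:-→d3:-→d4:-→d5:-→d6:-→d7:-→d8:H3 -> H3
  lookup 162.245.136.74: bits 10100010111101011000100001001010 walk d0:-→d1:-→d2:-→d3:-→d4:-→d5:-→d6:-→d7:-→d8:H3→d9:-→d10:-→d11:-→d12:-→d13:-→d14:-→d15:-→d16:-→d17:-→d18:-→d19:-→d20:-→d21:-→d22:-→d23:-→d24:-→d25:-→d26:-→d27:-→d28:-→d29:-→d30:-→d31:-→d32:H3 -> H3
  lookup 162.0.0.29: bits 10100010 walk d0:-→d1:-→d2:-→d3:-→d4:-→d5:-→d6:-→d7:-→d8:H3 -> H3
  add 162.245.0.0/16 -> H3 at depth 16
  add 213.148.166.32/28 -> H5 at depth 28
  add 213.148.160.0/20 -> H0 at depth 20
  lookup 162.245.22.188: bits 1010001011110101 walk d0:-→d1:-→d2:-→d3:-→d4:-→d5:-→d6:-→d7:-→d8:H3→d9:-→d10:-→d11:-→d12:-→d13:-→d14:-→d15:-→d16:H3 -> H3
  add 162.0.0.0/8 -> H3 at depth 8
  add 192.0.0.0/2 -> H4 at depth 2
  lookup 213.148.166.39: bits 11010101100101001010011000100111 walk d0:-→d1:-→d2:H4→d3:-→d4:-→d5:-→d6:-→d7:-→d8:-→d9:-→d10:-→d11:-→d12:-→d13:-→d14:-→d15:-→d16:-→d17:-→d18:-→d19:-→d20:H0→d21:-→d22:-→d23:-→d24:-→d25:-→d26:-→d27:-→d28:H5→d29:-→d30:-→d31:-→d32:H2 -> H2
  add 213.148.166.0/23 -> H4 at depth 23
  add 162.245.0.0/16 -> H0 at depth 16
  lookup 162.0.0.0: bits 10100010 walk d0:-→d1:-→d2:-→d3:-→d4:-→d5:-→d6:-→d7:-→d8:H3 -> H3
  lookup 209.23.14.42: bits 11010 walk d0:-→d1:-→d2:H4→d3:-→d4:-→d5:- -> H4
  add 0.0.0.0/0 -> H5 at depth 0
  lookup 213.148.166.0: bits 11010101100101001010011000 walk d0:H5→d1:-→d2:H4→d3:-→d4:-→d5:-→d6:-→d7:-→d8:-→d9:-→d10:-→d11:-→d12:-→d13:-→d14:-→d15:-→d16:-→d17:-→d18:-→d19:-→d20:H0→d21:-→d22:-→d23:H4→d24:-→d25:-→d26:- -> H4
  add 213.148.166.0/23 -> H5 at depth 23
  add 162.245.128.0/20 -> H0 at depth 20
  lookup 162.6.58.188: bits 10100010 walk d0:H5→d1:-→d2:-→d3:-→d4:-→d5:-→d6:-→d7:-→d8:H3 -> H3
  del 213.148.166.39/32 (clear depth 32)
  add 213.148.160.0/20 -> H5 at depth 20
  add 213.144.0.0/12 -> H1 at depth 12
  lookup 162.0.0.2: bits 10100010 walk d0:H5→d1:-→d2:-→d3:-→d4:-→d5:-→d6:-→d7:-→d8:H3 -> H3
  lookup 213.148.166.33: bits 11010101100101001010011000100 walk d0:H5→d1:-→d2:H4→d3:-→d4:-→d5:-→d6:-→d7:-→d8:-→d9:-→d10:-→d11:-→d12:H1→d13:-→d14:-→d15:-→d16:-→d17:-→d18:-→d19:-→d20:H5→d21:-→d22:-→d23:H5→d24:-→d25:-→d26:-→d27:-→d28:H5→d29:- -> H5
  add 162.245.128.0/18 -> H3 at depth 18

== LOOKUPS ==
["H0","H3","H3","H3","H3","H2","H3","H4","H4","H3","H3","H5"]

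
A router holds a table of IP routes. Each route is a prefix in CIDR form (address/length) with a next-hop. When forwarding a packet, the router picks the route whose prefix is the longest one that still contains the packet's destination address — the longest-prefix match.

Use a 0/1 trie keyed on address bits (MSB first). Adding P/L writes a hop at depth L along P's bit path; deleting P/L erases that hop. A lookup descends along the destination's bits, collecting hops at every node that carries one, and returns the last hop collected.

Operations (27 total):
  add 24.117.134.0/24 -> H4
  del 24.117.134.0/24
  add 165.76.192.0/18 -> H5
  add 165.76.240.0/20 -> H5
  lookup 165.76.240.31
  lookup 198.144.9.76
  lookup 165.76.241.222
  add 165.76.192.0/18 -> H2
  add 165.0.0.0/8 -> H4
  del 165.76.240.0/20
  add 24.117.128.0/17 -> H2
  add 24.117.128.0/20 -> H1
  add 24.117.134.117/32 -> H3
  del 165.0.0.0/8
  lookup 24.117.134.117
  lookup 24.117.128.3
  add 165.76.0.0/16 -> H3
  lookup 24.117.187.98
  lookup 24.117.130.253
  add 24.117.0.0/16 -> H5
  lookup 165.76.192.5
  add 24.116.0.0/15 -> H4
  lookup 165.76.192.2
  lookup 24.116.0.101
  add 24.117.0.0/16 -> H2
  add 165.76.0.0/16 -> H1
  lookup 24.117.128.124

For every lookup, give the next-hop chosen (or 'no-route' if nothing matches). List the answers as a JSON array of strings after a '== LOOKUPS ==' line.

Process each operation:
  + 24.117.134.0/24 (H4) depth=24
  del 24.117.134.0/24 (clear depth 24)
  + 165.76.192.0/18 (H5) depth=18
  + 165.76.240.0/20 (H5) depth=20
  lookup 165.76.240.31: bits 10100101010011001111 walk d0:-→d1:-→d2:-→d3:-→d4:-→d5:-→d6:-→d7:-→d8:-→d9:-→d10:-→d11:-→d12:-→d13:-→d14:-→d15:-→d16:-→d17:-→d18:H5→d19:-→d20:H5 -> H5
  lookup 198.144.9.76: bits 1 walk d0:-→d1:- -> no-route
  lookup 165.76.241.222: bits 10100101010011001111 walk d0:-→d1:-→d2:-→d3:-→d4:-→d5:-→d6:-→d7:-→d8:-→d9:-→d10:-→d11:-→d12:-→d13:-→d14:-→d15:-→d16:-→d17:-→d18:H5→d19:-→d20:H5 -> H5
  + 165.76.192.0/18 (H2) depth=18
  + 165.0.0.0/8 (H4) depth=8
  del 165.76.240.0/20 (clear depth 20)
  + 24.117.128.0/17 (H2) depth=17
  + 24.117.128.0/20 (H1) depth=20
  + 24.117.134.117/32 (H3) depth=32
  del 165.0.0.0/8 (clear depth 8)
  lookup 24.117.134.117: bits 00011000011101011000011001110101 walk d0:-→d1:-→d2:-→d3:-→d4:-→d5:-→d6:-→d7:-→d8:-→d9:-→d10:-→d11:-→d12:-→d13:-→d14:-→d15:-→d16:-→d17:H2→d18:-→d19:-→d20:H1→d21:-→d22:-→d23:-→d24:-→d25:-→d26:-→d27:-→d28:-→d29:-→d30:-→d31:-→d32:H3 -> H3
  lookup 24.117.128.3: bits 000110000111010110000 walk d0:-→d1:-→d2:-→d3:-→d4:-→d5:-→d6:-→d7:-→d8:-→d9:-→d10:-→d11:-→d12:-→d13:-→d14:-→d15:-→d16:-→d17:H2→d18:-→d19:-→d20:H1→d21:- -> H1
  + 165.76.0.0/16 (H3) depth=16
  lookup 24.117.187.98: bits 000110000111010110 walk d0:-→d1:-→d2:-→d3:-→d4:-→d5:-→d6:-→d7:-→d8:-→d9:-→d10:-→d11:-→d12:-→d13:-→d14:-→d15:-→d16:-→d17:H2→d18:- -> H2
  lookup 24.117.130.253: bits 000110000111010110000 walk d0:-→d1:-→d2:-→d3:-→d4:-→d5:-→d6:-→d7:-→d8:-→d9:-→d10:-→d11:-→d12:-→d13:-→d14:-→d15:-→d16:-→d17:H2→d18:-→d19:-→d20:H1→d21:- -> H1
  + 24.117.0.0/16 (H5) depth=16
  lookup 165.76.192.5: bits 101001010100110011 walk d0:-→d1:-→d2:-→d3:-→d4:-→d5:-→d6:-→d7:-→d8:-→d9:-→d10:-→d11:-→d12:-→d13:-→d14:-→d15:-→d16:H3→d17:-→d18:H2 -> H2
  + 24.116.0.0/15 (H4) depth=15
  lookup 165.76.192.2: bits 101001010100110011 walk d0:-→d1:-→d2:-→d3:-→d4:-→d5:-→d6:-→d7:-→d8:-→d9:-→d10:-→d11:-→d12:-→d13:-→d14:-→d15:-→d16:H3→d17:-→d18:H2 -> H2
  lookup 24.116.0.101: bits 000110000111010 walk d0:-→d1:-→d2:-→d3:-→d4:-→d5:-→d6:-→d7:-→d8:-→d9:-→d10:-→d11:-→d12:-→d13:-→d14:-→d15:H4 -> H4
  + 24.117.0.0/16 (H2) depth=16
  + 165.76.0.0/16 (H1) depth=16
  lookup 24.117.128.124: bits 000110000111010110000 walk d0:-→d1:-→d2:-→d3:-→d4:-→d5:-→d6:-→d7:-→d8:-→d9:-→d10:-→d11:-→d12:-→d13:-→d14:-→d15:H4→d16:H2→d17:H2→d18:-→d19:-→d20:H1→d21:- -> H1

== LOOKUPS ==
["H5","no-route","H5","H3","H1","H2","H1","H2","H2","H4","H1"]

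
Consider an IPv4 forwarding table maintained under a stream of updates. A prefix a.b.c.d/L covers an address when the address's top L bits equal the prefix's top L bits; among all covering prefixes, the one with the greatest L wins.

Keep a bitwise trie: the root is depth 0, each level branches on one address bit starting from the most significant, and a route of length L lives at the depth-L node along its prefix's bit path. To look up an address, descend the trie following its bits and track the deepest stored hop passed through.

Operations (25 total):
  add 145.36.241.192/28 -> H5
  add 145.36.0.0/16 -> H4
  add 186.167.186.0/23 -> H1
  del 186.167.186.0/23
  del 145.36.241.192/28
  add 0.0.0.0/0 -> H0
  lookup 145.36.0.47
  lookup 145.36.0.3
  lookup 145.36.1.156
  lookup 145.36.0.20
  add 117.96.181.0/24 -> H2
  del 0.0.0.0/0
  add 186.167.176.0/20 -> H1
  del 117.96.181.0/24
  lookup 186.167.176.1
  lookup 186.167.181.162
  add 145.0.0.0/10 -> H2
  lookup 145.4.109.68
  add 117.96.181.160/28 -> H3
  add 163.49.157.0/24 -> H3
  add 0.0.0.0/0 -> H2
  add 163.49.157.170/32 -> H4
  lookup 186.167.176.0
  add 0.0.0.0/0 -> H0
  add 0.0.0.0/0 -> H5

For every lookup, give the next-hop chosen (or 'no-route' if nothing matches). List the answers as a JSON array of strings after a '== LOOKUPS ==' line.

Process each operation:
  + 145.36.241.192/28 (H5) depth=28
  + 145.36.0.0/16 (H4) depth=16
  + 186.167.186.0/23 (H1) depth=23
  del 186.167.186.0/23 (clear depth 23)
  del 145.36.241.192/28 (clear depth 28)
  + 0.0.0.0/0 (H0) depth=0
  lookup 145.36.0.47: bits 1001000100100100 walk d0:H0→d1:-→d2:-→d3:-→d4:-→d5:-→d6:-→d7:-→d8:-→d9:-→d10:-→d11:-→d12:-→d13:-→d14:-→d15:-→d16:H4 -> H4
  lookup 145.36.0.3: bits 1001000100100100 walk d0:H0→d1:-→d2:-→d3:-→d4:-→d5:-→d6:-→d7:-→d8:-→d9:-→d10:-→d11:-→d12:-→d13:-→d14:-→d15:-→d16:H4 -> H4
  lookup 145.36.1.156: bits 1001000100100100 walk d0:H0→d1:-→d2:-→d3:-→d4:-→d5:-→d6:-→d7:-→d8:-→d9:-→d10:-→d11:-→d12:-→d13:-→d14:-→d15:-→d16:H4 -> H4
  lookup 145.36.0.20: bits 1001000100100100 walk d0:H0→d1:-→d2:-→d3:-→d4:-→d5:-→d6:-→d7:-→d8:-→d9:-→d10:-→d11:-→d12:-→d13:-→d14:-→d15:-→d16:H4 -> H4
  + 117.96.181.0/24 (H2) depth=24
  del 0.0.0.0/0 (clear depth 0)
  + 186.167.176.0/20 (H1) depth=20
  del 117.96.181.0/24 (clear depth 24)
  lookup 186.167.176.1: bits 10111010101001111011 walk d0:-→d1:-→d2:-→d3:-→d4:-→d5:-→d6:-→d7:-→d8:-→d9:-→d10:-→d11:-→d12:-→d13:-→d14:-→d15:-→d16:-→d17:-→d18:-→d19:-→d20:H1 -> H1
  lookup 186.167.181.162: bits 10111010101001111011 walk d0:-→d1:-→d2:-→d3:-→d4:-→d5:-→d6:-→d7:-→d8:-→d9:-→d10:-→d11:-→d12:-→d13:-→d14:-→d15:-→d16:-→d17:-→d18:-→d19:-→d20:H1 -> H1
  + 145.0.0.0/10 (H2) depth=10
  lookup 145.4.109.68: bits 1001000100 walk d0:-→d1:-→d2:-→d3:-→d4:-→d5:-→d6:-→d7:-→d8:-→d9:-→d10:H2 -> H2
  + 117.96.181.160/28 (H3) depth=28
  + 163.49.157.0/24 (H3) depth=24
  + 0.0.0.0/0 (H2) depth=0
  + 163.49.157.170/32 (H4) depth=32
  lookup 186.167.176.0: bits 10111010101001111011 walk d0:H2→d1:-→d2:-→d3:-→d4:-→d5:-→d6:-→d7:-→d8:-→d9:-→d10:-→d11:-→d12:-→d13:-→d14:-→d15:-→d16:-→d17:-→d18:-→d19:-→d20:H1 -> H1
  + 0.0.0.0/0 (H0) depth=0
  + 0.0.0.0/0 (H5) depth=0

== LOOKUPS ==
["H4","H4","H4","H4","H1","H1","H2","H1"]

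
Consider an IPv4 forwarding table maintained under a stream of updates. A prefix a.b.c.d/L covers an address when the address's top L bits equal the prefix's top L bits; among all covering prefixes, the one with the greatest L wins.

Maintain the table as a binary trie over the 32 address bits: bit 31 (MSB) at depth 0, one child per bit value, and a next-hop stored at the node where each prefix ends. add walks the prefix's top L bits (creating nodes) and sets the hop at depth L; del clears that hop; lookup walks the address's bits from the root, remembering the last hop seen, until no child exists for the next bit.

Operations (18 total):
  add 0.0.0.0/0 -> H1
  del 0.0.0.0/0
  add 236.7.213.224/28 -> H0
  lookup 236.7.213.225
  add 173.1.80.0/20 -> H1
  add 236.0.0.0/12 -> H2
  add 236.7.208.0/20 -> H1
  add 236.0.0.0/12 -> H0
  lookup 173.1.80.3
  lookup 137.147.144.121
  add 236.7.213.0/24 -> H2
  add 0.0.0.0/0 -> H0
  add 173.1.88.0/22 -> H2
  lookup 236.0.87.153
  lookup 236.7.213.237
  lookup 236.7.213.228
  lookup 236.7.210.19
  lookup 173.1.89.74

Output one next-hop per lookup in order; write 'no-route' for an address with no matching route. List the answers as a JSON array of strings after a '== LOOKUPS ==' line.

Process each operation:
  add 0.0.0.0/0 -> H1 at depth 0
  del 0.0.0.0/0 (clear depth 0)
  add 236.7.213.224/28 -> H0 at depth 28
  ? 236.7.213.225  path d0:-→d1:-→d2:-→d3:-→d4:-→d5:-→d6:-→d7:-→d8:-→d9:-→d10:-→d11:-→d12:-→d13:-→d14:-→d15:-→d16:-→d17:-→d18:-→d19:-→d20:-→d21:-→d22:-→d23:-→d24:-→d25:-→d26:-→d27:-→d28:H0  best=H0
  add 173.1.80.0/20 -> H1 at depth 20
  add 236.0.0.0/12 -> H2 at depth 12
  add 236.7.208.0/20 -> H1 at depth 20
  add 236.0.0.0/12 -> H0 at depth 12
  ? 173.1.80.3  path d0:-→d1:-→d2:-→d3:-→d4:-→d5:-→d6:-→d7:-→d8:-→d9:-→d10:-→d11:-→d12:-→d13:-→d14:-→d15:-→d16:-→d17:-→d18:-→d19:-→d20:H1  best=H1
  ? 137.147.144.121  path d0:-→d1:-→d2:-  best=no-route
  add 236.7.213.0/24 -> H2 at depth 24
  add 0.0.0.0/0 -> H0 at depth 0
  add 173.1.88.0/22 -> H2 at depth 22
  ? 236.0.87.153  path d0:H0→d1:-→d2:-→d3:-→d4:-→d5:-→d6:-→d7:-→d8:-→d9:-→d10:-→d11:-→d12:H0→d13:-  best=H0
  ? 236.7.213.237  path d0:H0→d1:-→d2:-→d3:-→d4:-→d5:-→d6:-→d7:-→d8:-→d9:-→d10:-→d11:-→d12:H0→d13:-→d14:-→d15:-→d16:-→d17:-→d18:-→d19:-→d20:H1→d21:-→d22:-→d23:-→d24:H2→d25:-→d26:-→d27:-→d28:H0  best=H0
  ? 236.7.213.228  path d0:H0→d1:-→d2:-→d3:-→d4:-→d5:-→d6:-→d7:-→d8:-→d9:-→d10:-→d11:-→d12:H0→d13:-→d14:-→d15:-→d16:-→d17:-→d18:-→d19:-→d20:H1→d21:-→d22:-→d23:-→d24:H2→d25:-→d26:-→d27:-→d28:H0  best=H0
  ? 236.7.210.19  path d0:H0→d1:-→d2:-→d3:-→d4:-→d5:-→d6:-→d7:-→d8:-→d9:-→d10:-→d11:-→d12:H0→d13:-→d14:-→d15:-→d16:-→d17:-→d18:-→d19:-→d20:H1→d21:-  best=H1
  ? 173.1.89.74  path d0:H0→d1:-→d2:-→d3:-→d4:-→d5:-→d6:-→d7:-→d8:-→d9:-→d10:-→d11:-→d12:-→d13:-→d14:-→d15:-→d16:-→d17:-→d18:-→d19:-→d20:H1→d21:-→d22:H2  best=H2

== LOOKUPS ==
["H0","H1","no-route","H0","H0","H0","H1","H2"]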